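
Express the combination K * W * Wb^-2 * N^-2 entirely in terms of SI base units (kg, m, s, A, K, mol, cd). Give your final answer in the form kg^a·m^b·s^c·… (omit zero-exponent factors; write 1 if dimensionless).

kg⁻³·m⁻⁴·s⁵·A²·K

W = J/s (power = energy per time),
    = kg·m²·s⁻³.
Wb = V·s (flux: a volt is a weber per second),
    = kg·m²·s⁻²·A⁻¹.
So Wb⁻² = kg⁻²·m⁻⁴·s⁴·A².
N = kg·m/s² = kg·m·s⁻² (force = mass × acceleration).
So N⁻² = kg⁻²·m⁻²·s⁴.
Combining: K·W·Wb⁻²·N⁻² = K · (kg·m²·s⁻³) · (kg⁻²·m⁻⁴·s⁴·A²) · (kg⁻²·m⁻²·s⁴) = kg⁻³·m⁻⁴·s⁵·A²·K.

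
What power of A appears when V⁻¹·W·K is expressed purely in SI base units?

1

V = kg·m²·s⁻³·A⁻¹.
So V⁻¹ = kg⁻¹·m⁻²·s³·A.
W = kg·m²·s⁻³.
Combining: V⁻¹·W·K = (kg⁻¹·m⁻²·s³·A) · (kg·m²·s⁻³) · K = A·K.
The exponent of A is 1.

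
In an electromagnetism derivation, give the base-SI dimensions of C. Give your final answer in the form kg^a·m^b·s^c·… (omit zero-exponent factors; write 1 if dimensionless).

C = A·s = s·A (charge = current × time).

s·A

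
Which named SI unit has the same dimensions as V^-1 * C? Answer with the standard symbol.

F

V = W/A (potential = power per current),
    = kg·m²·s⁻³·A⁻¹.
So V⁻¹ = kg⁻¹·m⁻²·s³·A.
C = A·s = s·A (charge = current × time).
Combining: V⁻¹·C = (kg⁻¹·m⁻²·s³·A) · (s·A) = kg⁻¹·m⁻²·s⁴·A².
kg⁻¹·m⁻²·s⁴·A² is the base-SI form of the farad.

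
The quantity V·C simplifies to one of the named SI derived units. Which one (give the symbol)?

V = kg·m²·s⁻³·A⁻¹.
C = s·A.
Combining: V·C = (kg·m²·s⁻³·A⁻¹) · (s·A) = kg·m²·s⁻².
kg·m²·s⁻² is the base-SI form of the joule.

J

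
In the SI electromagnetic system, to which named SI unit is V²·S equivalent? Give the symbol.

V = W/A (potential = power per current),
    = kg·m²·s⁻³·A⁻¹.
So V² = kg²·m⁴·s⁻⁶·A⁻².
S = 1/Ω (conductance is reciprocal resistance),
    = kg⁻¹·m⁻²·s³·A².
Combining: V²·S = (kg²·m⁴·s⁻⁶·A⁻²) · (kg⁻¹·m⁻²·s³·A²) = kg·m²·s⁻³.
kg·m²·s⁻³ is the base-SI form of the watt.

W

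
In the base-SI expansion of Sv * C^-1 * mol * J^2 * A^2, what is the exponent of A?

Sv = J/kg (equivalent dose = energy per mass),
    = m²·s⁻².
C = A·s = s·A (charge = current × time).
So C⁻¹ = s⁻¹·A⁻¹.
J = N·m (work = force × distance),
    = kg·m²·s⁻².
So J² = kg²·m⁴·s⁻⁴.
Combining: Sv·C⁻¹·mol·J²·A² = (m²·s⁻²) · (s⁻¹·A⁻¹) · mol · (kg²·m⁴·s⁻⁴) · A² = kg²·m⁶·s⁻⁷·A·mol.
The exponent of A is 1.

1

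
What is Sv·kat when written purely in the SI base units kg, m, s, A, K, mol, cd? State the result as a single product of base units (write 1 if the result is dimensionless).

m²·s⁻³·mol

Sv = m²·s⁻².
kat = s⁻¹·mol.
Combining: Sv·kat = (m²·s⁻²) · (s⁻¹·mol) = m²·s⁻³·mol.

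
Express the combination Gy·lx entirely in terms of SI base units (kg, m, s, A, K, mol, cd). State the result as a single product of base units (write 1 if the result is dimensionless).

s⁻²·cd

Gy = J/kg (absorbed dose = energy per mass),
    = m²·s⁻².
lx = lm/m² (illuminance = luminous flux per area),
    = m⁻²·cd.
Combining: Gy·lx = (m²·s⁻²) · (m⁻²·cd) = s⁻²·cd.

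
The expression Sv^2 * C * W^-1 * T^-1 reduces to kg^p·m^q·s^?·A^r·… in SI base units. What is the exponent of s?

Sv = J/kg (equivalent dose = energy per mass),
    = m²·s⁻².
So Sv² = m⁴·s⁻⁴.
C = A·s = s·A (charge = current × time).
W = J/s (power = energy per time),
    = kg·m²·s⁻³.
So W⁻¹ = kg⁻¹·m⁻²·s³.
T = Wb/m² (flux density = flux per area),
    = kg·s⁻²·A⁻¹.
So T⁻¹ = kg⁻¹·s²·A.
Combining: Sv²·C·W⁻¹·T⁻¹ = (m⁴·s⁻⁴) · (s·A) · (kg⁻¹·m⁻²·s³) · (kg⁻¹·s²·A) = kg⁻²·m²·s²·A².
The exponent of s is 2.

2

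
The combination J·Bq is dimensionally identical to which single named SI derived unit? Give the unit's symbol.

J = N·m (work = force × distance),
    = kg·m²·s⁻².
Bq = 1/s = s⁻¹ (activity is decays per second).
Combining: J·Bq = (kg·m²·s⁻²) · s⁻¹ = kg·m²·s⁻³.
kg·m²·s⁻³ is the base-SI form of the watt.

W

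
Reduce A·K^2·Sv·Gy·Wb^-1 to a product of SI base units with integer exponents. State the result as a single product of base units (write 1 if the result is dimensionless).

kg⁻¹·m²·s⁻²·A²·K²

Sv = J/kg (equivalent dose = energy per mass),
    = m²·s⁻².
Gy = J/kg (absorbed dose = energy per mass),
    = m²·s⁻².
Wb = V·s (flux: a volt is a weber per second),
    = kg·m²·s⁻²·A⁻¹.
So Wb⁻¹ = kg⁻¹·m⁻²·s²·A.
Combining: A·K²·Sv·Gy·Wb⁻¹ = A · K² · (m²·s⁻²) · (m²·s⁻²) · (kg⁻¹·m⁻²·s²·A) = kg⁻¹·m²·s⁻²·A²·K².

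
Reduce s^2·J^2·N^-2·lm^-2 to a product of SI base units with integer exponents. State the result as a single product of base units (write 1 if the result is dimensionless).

J = N·m (work = force × distance),
    = kg·m²·s⁻².
So J² = kg²·m⁴·s⁻⁴.
N = kg·m/s² = kg·m·s⁻² (force = mass × acceleration).
So N⁻² = kg⁻²·m⁻²·s⁴.
lm = cd·sr = cd (luminous flux; sr is dimensionless).
So lm⁻² = cd⁻².
Combining: s²·J²·N⁻²·lm⁻² = s² · (kg²·m⁴·s⁻⁴) · (kg⁻²·m⁻²·s⁴) · cd⁻² = m²·s²·cd⁻².

m²·s²·cd⁻²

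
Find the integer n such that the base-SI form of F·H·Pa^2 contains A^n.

F = C/V (capacitance = charge per voltage),
    = A·s/(kg·m²·s⁻³·A⁻¹) (substituting C and V),
    = kg⁻¹·m⁻²·s⁴·A².
H = Wb/A (inductance = flux per current),
    = kg·m²·s⁻²·A⁻².
Pa = N/m² (pressure = force per area),
    = kg·m⁻¹·s⁻².
So Pa² = kg²·m⁻²·s⁻⁴.
Combining: F·H·Pa² = (kg⁻¹·m⁻²·s⁴·A²) · (kg·m²·s⁻²·A⁻²) · (kg²·m⁻²·s⁻⁴) = kg²·m⁻²·s⁻².
The exponent of A is 0.

0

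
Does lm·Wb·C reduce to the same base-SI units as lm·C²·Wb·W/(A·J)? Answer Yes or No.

Left side:
  lm = cd·sr = cd (luminous flux; sr is dimensionless).
  Wb = V·s (flux: a volt is a weber per second),
      = kg·m²·s⁻²·A⁻¹.
  C = A·s = s·A (charge = current × time).
  Combining: lm·Wb·C = cd · (kg·m²·s⁻²·A⁻¹) · (s·A) = kg·m²·s⁻¹·cd.
Right side:
  lm = cd.
  C = s·A.
  So C² = s²·A².
  Wb = kg·m²·s⁻²·A⁻¹.
  W = kg·m²·s⁻³.
  J = kg·m²·s⁻².
  So J⁻¹ = kg⁻¹·m⁻²·s².
  Combining: lm·A⁻¹·C²·Wb·W·J⁻¹ = cd · A⁻¹ · (s²·A²) · (kg·m²·s⁻²·A⁻¹) · (kg·m²·s⁻³) · (kg⁻¹·m⁻²·s²) = kg·m²·s⁻¹·cd.
Both reduce to kg·m²·s⁻¹·cd.

Yes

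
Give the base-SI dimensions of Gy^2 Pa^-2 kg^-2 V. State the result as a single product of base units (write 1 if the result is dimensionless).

Gy = J/kg (absorbed dose = energy per mass),
    = m²·s⁻².
So Gy² = m⁴·s⁻⁴.
Pa = N/m² (pressure = force per area),
    = kg·m⁻¹·s⁻².
So Pa⁻² = kg⁻²·m²·s⁴.
V = W/A (potential = power per current),
    = kg·m²·s⁻³·A⁻¹.
Combining: Gy²·Pa⁻²·kg⁻²·V = (m⁴·s⁻⁴) · (kg⁻²·m²·s⁴) · kg⁻² · (kg·m²·s⁻³·A⁻¹) = kg⁻³·m⁸·s⁻³·A⁻¹.

kg⁻³·m⁸·s⁻³·A⁻¹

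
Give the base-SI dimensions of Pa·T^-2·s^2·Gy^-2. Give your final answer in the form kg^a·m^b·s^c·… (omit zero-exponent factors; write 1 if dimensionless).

Pa = N/m² (pressure = force per area),
    = kg·m⁻¹·s⁻².
T = Wb/m² (flux density = flux per area),
    = kg·s⁻²·A⁻¹.
So T⁻² = kg⁻²·s⁴·A².
Gy = J/kg (absorbed dose = energy per mass),
    = m²·s⁻².
So Gy⁻² = m⁻⁴·s⁴.
Combining: Pa·T⁻²·s²·Gy⁻² = (kg·m⁻¹·s⁻²) · (kg⁻²·s⁴·A²) · s² · (m⁻⁴·s⁴) = kg⁻¹·m⁻⁵·s⁸·A².

kg⁻¹·m⁻⁵·s⁸·A²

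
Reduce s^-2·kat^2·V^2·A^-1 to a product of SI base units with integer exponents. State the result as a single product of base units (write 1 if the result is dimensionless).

kg²·m⁴·s⁻¹⁰·A⁻³·mol²

kat = mol/s = s⁻¹·mol (catalytic activity).
So kat² = s⁻²·mol².
V = W/A (potential = power per current),
    = kg·m²·s⁻³·A⁻¹.
So V² = kg²·m⁴·s⁻⁶·A⁻².
Combining: s⁻²·kat²·V²·A⁻¹ = s⁻² · (s⁻²·mol²) · (kg²·m⁴·s⁻⁶·A⁻²) · A⁻¹ = kg²·m⁴·s⁻¹⁰·A⁻³·mol².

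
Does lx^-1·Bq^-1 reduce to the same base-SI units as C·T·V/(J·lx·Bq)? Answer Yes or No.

Left side:
  lx = m⁻²·cd.
  So lx⁻¹ = m²·cd⁻¹.
  Bq = s⁻¹.
  So Bq⁻¹ = s.
  Combining: lx⁻¹·Bq⁻¹ = (m²·cd⁻¹) · s = m²·s·cd⁻¹.
Right side:
  J = kg·m²·s⁻².
  So J⁻¹ = kg⁻¹·m⁻²·s².
  lx = m⁻²·cd.
  So lx⁻¹ = m²·cd⁻¹.
  C = s·A.
  T = kg·s⁻²·A⁻¹.
  Bq = s⁻¹.
  So Bq⁻¹ = s.
  V = kg·m²·s⁻³·A⁻¹.
  Combining: J⁻¹·lx⁻¹·C·T·Bq⁻¹·V = (kg⁻¹·m⁻²·s²) · (m²·cd⁻¹) · (s·A) · (kg·s⁻²·A⁻¹) · s · (kg·m²·s⁻³·A⁻¹) = kg·m²·s⁻¹·A⁻¹·cd⁻¹.
Left is m²·s·cd⁻¹; right is kg·m²·s⁻¹·A⁻¹·cd⁻¹ — different.

No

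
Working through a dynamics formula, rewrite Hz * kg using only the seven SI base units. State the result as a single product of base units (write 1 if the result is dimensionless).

Hz = 1/s = s⁻¹ (frequency is cycles per second).
Combining: Hz·kg = s⁻¹ · kg = kg·s⁻¹.

kg·s⁻¹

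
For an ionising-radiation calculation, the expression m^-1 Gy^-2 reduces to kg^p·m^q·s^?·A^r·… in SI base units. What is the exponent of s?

4

Gy = J/kg (absorbed dose = energy per mass),
    = m²·s⁻².
So Gy⁻² = m⁻⁴·s⁴.
Combining: m⁻¹·Gy⁻² = m⁻¹ · (m⁻⁴·s⁴) = m⁻⁵·s⁴.
The exponent of s is 4.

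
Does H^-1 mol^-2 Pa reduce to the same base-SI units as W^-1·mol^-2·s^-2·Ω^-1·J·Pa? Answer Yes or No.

Left side:
  H = Wb/A (inductance = flux per current),
      = kg·m²·s⁻²·A⁻².
  So H⁻¹ = kg⁻¹·m⁻²·s²·A².
  Pa = N/m² (pressure = force per area),
      = kg·m⁻¹·s⁻².
  Combining: H⁻¹·mol⁻²·Pa = (kg⁻¹·m⁻²·s²·A²) · mol⁻² · (kg·m⁻¹·s⁻²) = m⁻³·A²·mol⁻².
Right side:
  W = kg·m²·s⁻³.
  So W⁻¹ = kg⁻¹·m⁻²·s³.
  Ω = kg·m²·s⁻³·A⁻².
  So Ω⁻¹ = kg⁻¹·m⁻²·s³·A².
  J = kg·m²·s⁻².
  Pa = kg·m⁻¹·s⁻².
  Combining: W⁻¹·mol⁻²·s⁻²·Ω⁻¹·J·Pa = (kg⁻¹·m⁻²·s³) · mol⁻² · s⁻² · (kg⁻¹·m⁻²·s³·A²) · (kg·m²·s⁻²) · (kg·m⁻¹·s⁻²) = m⁻³·A²·mol⁻².
Both reduce to m⁻³·A²·mol⁻².

Yes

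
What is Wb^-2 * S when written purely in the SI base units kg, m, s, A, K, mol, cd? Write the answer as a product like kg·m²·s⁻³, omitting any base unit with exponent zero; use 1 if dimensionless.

Wb = kg·m²·s⁻²·A⁻¹.
So Wb⁻² = kg⁻²·m⁻⁴·s⁴·A².
S = kg⁻¹·m⁻²·s³·A².
Combining: Wb⁻²·S = (kg⁻²·m⁻⁴·s⁴·A²) · (kg⁻¹·m⁻²·s³·A²) = kg⁻³·m⁻⁶·s⁷·A⁴.

kg⁻³·m⁻⁶·s⁷·A⁴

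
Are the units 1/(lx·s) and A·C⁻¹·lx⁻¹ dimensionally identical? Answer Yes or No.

Left side:
  lx = m⁻²·cd.
  So lx⁻¹ = m²·cd⁻¹.
  Combining: lx⁻¹·s⁻¹ = (m²·cd⁻¹) · s⁻¹ = m²·s⁻¹·cd⁻¹.
Right side:
  C = A·s = s·A (charge = current × time).
  So C⁻¹ = s⁻¹·A⁻¹.
  lx = lm/m² (illuminance = luminous flux per area),
      = m⁻²·cd.
  So lx⁻¹ = m²·cd⁻¹.
  Combining: A·C⁻¹·lx⁻¹ = A · (s⁻¹·A⁻¹) · (m²·cd⁻¹) = m²·s⁻¹·cd⁻¹.
Both reduce to m²·s⁻¹·cd⁻¹.

Yes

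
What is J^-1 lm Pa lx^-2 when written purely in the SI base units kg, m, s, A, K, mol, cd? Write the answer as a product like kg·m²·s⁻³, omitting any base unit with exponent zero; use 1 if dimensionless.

m·cd⁻¹

J = N·m (work = force × distance),
    = kg·m²·s⁻².
So J⁻¹ = kg⁻¹·m⁻²·s².
lm = cd·sr = cd (luminous flux; sr is dimensionless).
Pa = N/m² (pressure = force per area),
    = kg·m⁻¹·s⁻².
lx = lm/m² (illuminance = luminous flux per area),
    = m⁻²·cd.
So lx⁻² = m⁴·cd⁻².
Combining: J⁻¹·lm·Pa·lx⁻² = (kg⁻¹·m⁻²·s²) · cd · (kg·m⁻¹·s⁻²) · (m⁴·cd⁻²) = m·cd⁻¹.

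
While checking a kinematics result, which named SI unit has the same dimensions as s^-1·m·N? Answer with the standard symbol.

N = kg·m/s² = kg·m·s⁻² (force = mass × acceleration).
Combining: s⁻¹·m·N = s⁻¹ · m · (kg·m·s⁻²) = kg·m²·s⁻³.
kg·m²·s⁻³ is the base-SI form of the watt.

W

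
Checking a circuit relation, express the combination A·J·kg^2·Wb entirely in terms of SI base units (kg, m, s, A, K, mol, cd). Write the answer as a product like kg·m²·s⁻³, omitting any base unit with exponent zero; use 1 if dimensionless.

J = kg·m²·s⁻².
Wb = kg·m²·s⁻²·A⁻¹.
Combining: A·J·kg²·Wb = A · (kg·m²·s⁻²) · kg² · (kg·m²·s⁻²·A⁻¹) = kg⁴·m⁴·s⁻⁴.

kg⁴·m⁴·s⁻⁴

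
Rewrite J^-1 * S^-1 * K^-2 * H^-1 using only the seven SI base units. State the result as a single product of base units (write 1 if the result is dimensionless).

kg⁻¹·m⁻²·s·K⁻²

J = N·m (work = force × distance),
    = kg·m²·s⁻².
So J⁻¹ = kg⁻¹·m⁻²·s².
S = 1/Ω (conductance is reciprocal resistance),
    = kg⁻¹·m⁻²·s³·A².
So S⁻¹ = kg·m²·s⁻³·A⁻².
H = Wb/A (inductance = flux per current),
    = kg·m²·s⁻²·A⁻².
So H⁻¹ = kg⁻¹·m⁻²·s²·A².
Combining: J⁻¹·S⁻¹·K⁻²·H⁻¹ = (kg⁻¹·m⁻²·s²) · (kg·m²·s⁻³·A⁻²) · K⁻² · (kg⁻¹·m⁻²·s²·A²) = kg⁻¹·m⁻²·s·K⁻².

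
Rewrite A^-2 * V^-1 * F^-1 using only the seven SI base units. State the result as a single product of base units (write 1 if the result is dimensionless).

V = kg·m²·s⁻³·A⁻¹.
So V⁻¹ = kg⁻¹·m⁻²·s³·A.
F = kg⁻¹·m⁻²·s⁴·A².
So F⁻¹ = kg·m²·s⁻⁴·A⁻².
Combining: A⁻²·V⁻¹·F⁻¹ = A⁻² · (kg⁻¹·m⁻²·s³·A) · (kg·m²·s⁻⁴·A⁻²) = s⁻¹·A⁻³.

s⁻¹·A⁻³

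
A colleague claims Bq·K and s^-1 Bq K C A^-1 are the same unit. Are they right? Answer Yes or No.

Left side:
  Bq = 1/s = s⁻¹ (activity is decays per second).
  Combining: Bq·K = s⁻¹ · K = s⁻¹·K.
Right side:
  Bq = 1/s = s⁻¹ (activity is decays per second).
  C = A·s = s·A (charge = current × time).
  Combining: s⁻¹·Bq·K·C·A⁻¹ = s⁻¹ · s⁻¹ · K · (s·A) · A⁻¹ = s⁻¹·K.
Both reduce to s⁻¹·K.

Yes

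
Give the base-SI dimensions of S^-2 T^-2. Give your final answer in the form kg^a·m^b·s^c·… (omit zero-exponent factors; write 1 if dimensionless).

S = 1/Ω (conductance is reciprocal resistance),
    = kg⁻¹·m⁻²·s³·A².
So S⁻² = kg²·m⁴·s⁻⁶·A⁻⁴.
T = Wb/m² (flux density = flux per area),
    = kg·s⁻²·A⁻¹.
So T⁻² = kg⁻²·s⁴·A².
Combining: S⁻²·T⁻² = (kg²·m⁴·s⁻⁶·A⁻⁴) · (kg⁻²·s⁴·A²) = m⁴·s⁻²·A⁻².

m⁴·s⁻²·A⁻²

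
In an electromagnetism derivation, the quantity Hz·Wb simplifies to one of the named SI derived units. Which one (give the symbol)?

Hz = s⁻¹.
Wb = kg·m²·s⁻²·A⁻¹.
Combining: Hz·Wb = s⁻¹ · (kg·m²·s⁻²·A⁻¹) = kg·m²·s⁻³·A⁻¹.
kg·m²·s⁻³·A⁻¹ is the base-SI form of the volt.

V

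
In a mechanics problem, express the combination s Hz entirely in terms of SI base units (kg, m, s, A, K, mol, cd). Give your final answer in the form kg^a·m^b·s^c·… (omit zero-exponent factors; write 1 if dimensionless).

1

Hz = 1/s = s⁻¹ (frequency is cycles per second).
Combining: s·Hz = s · s⁻¹ = 1.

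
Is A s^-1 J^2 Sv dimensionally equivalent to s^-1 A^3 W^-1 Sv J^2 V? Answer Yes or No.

Left side:
  J = N·m (work = force × distance),
      = kg·m²·s⁻².
  So J² = kg²·m⁴·s⁻⁴.
  Sv = J/kg (equivalent dose = energy per mass),
      = m²·s⁻².
  Combining: A·s⁻¹·J²·Sv = A · s⁻¹ · (kg²·m⁴·s⁻⁴) · (m²·s⁻²) = kg²·m⁶·s⁻⁷·A.
Right side:
  W = J/s (power = energy per time),
      = kg·m²·s⁻³.
  So W⁻¹ = kg⁻¹·m⁻²·s³.
  Sv = J/kg (equivalent dose = energy per mass),
      = m²·s⁻².
  J = N·m (work = force × distance),
      = kg·m²·s⁻².
  So J² = kg²·m⁴·s⁻⁴.
  V = W/A (potential = power per current),
      = kg·m²·s⁻³·A⁻¹.
  Combining: s⁻¹·A³·W⁻¹·Sv·J²·V = s⁻¹ · A³ · (kg⁻¹·m⁻²·s³) · (m²·s⁻²) · (kg²·m⁴·s⁻⁴) · (kg·m²·s⁻³·A⁻¹) = kg²·m⁶·s⁻⁷·A².
Left is kg²·m⁶·s⁻⁷·A; right is kg²·m⁶·s⁻⁷·A² — different.

No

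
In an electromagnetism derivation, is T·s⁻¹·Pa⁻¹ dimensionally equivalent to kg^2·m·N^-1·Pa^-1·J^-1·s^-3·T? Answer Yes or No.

Left side:
  T = kg·s⁻²·A⁻¹.
  Pa = kg·m⁻¹·s⁻².
  So Pa⁻¹ = kg⁻¹·m·s².
  Combining: T·s⁻¹·Pa⁻¹ = (kg·s⁻²·A⁻¹) · s⁻¹ · (kg⁻¹·m·s²) = m·s⁻¹·A⁻¹.
Right side:
  N = kg·m/s² = kg·m·s⁻² (force = mass × acceleration).
  So N⁻¹ = kg⁻¹·m⁻¹·s².
  Pa = N/m² (pressure = force per area),
      = kg·m⁻¹·s⁻².
  So Pa⁻¹ = kg⁻¹·m·s².
  J = N·m (work = force × distance),
      = kg·m²·s⁻².
  So J⁻¹ = kg⁻¹·m⁻²·s².
  T = Wb/m² (flux density = flux per area),
      = kg·s⁻²·A⁻¹.
  Combining: kg²·m·N⁻¹·Pa⁻¹·J⁻¹·s⁻³·T = kg² · m · (kg⁻¹·m⁻¹·s²) · (kg⁻¹·m·s²) · (kg⁻¹·m⁻²·s²) · s⁻³ · (kg·s⁻²·A⁻¹) = m⁻¹·s·A⁻¹.
Left is m·s⁻¹·A⁻¹; right is m⁻¹·s·A⁻¹ — different.

No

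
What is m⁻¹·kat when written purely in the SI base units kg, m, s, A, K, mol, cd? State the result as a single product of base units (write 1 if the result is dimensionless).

m⁻¹·s⁻¹·mol

kat = s⁻¹·mol.
Combining: m⁻¹·kat = m⁻¹ · (s⁻¹·mol) = m⁻¹·s⁻¹·mol.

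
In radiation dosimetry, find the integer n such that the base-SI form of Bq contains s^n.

Bq = 1/s = s⁻¹ (activity is decays per second).
The exponent of s is -1.

-1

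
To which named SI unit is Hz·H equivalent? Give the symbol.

Ω

Hz = s⁻¹.
H = kg·m²·s⁻²·A⁻².
Combining: Hz·H = s⁻¹ · (kg·m²·s⁻²·A⁻²) = kg·m²·s⁻³·A⁻².
kg·m²·s⁻³·A⁻² is the base-SI form of the ohm.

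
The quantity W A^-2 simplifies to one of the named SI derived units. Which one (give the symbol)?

Ω

W = kg·m²·s⁻³.
Combining: W·A⁻² = (kg·m²·s⁻³) · A⁻² = kg·m²·s⁻³·A⁻².
kg·m²·s⁻³·A⁻² is the base-SI form of the ohm.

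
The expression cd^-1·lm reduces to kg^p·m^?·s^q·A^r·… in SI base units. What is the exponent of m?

0

lm = cd·sr = cd (luminous flux; sr is dimensionless).
Combining: cd⁻¹·lm = cd⁻¹ · cd = 1.
The exponent of m is 0.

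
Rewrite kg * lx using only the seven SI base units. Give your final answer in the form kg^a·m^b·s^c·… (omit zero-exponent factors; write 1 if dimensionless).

kg·m⁻²·cd

lx = lm/m² (illuminance = luminous flux per area),
    = m⁻²·cd.
Combining: kg·lx = kg · (m⁻²·cd) = kg·m⁻²·cd.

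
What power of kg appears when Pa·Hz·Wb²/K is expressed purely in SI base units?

Pa = N/m² (pressure = force per area),
    = kg·m⁻¹·s⁻².
Hz = 1/s = s⁻¹ (frequency is cycles per second).
Wb = V·s (flux: a volt is a weber per second),
    = kg·m²·s⁻²·A⁻¹.
So Wb² = kg²·m⁴·s⁻⁴·A⁻².
Combining: Pa·K⁻¹·Hz·Wb² = (kg·m⁻¹·s⁻²) · K⁻¹ · s⁻¹ · (kg²·m⁴·s⁻⁴·A⁻²) = kg³·m³·s⁻⁷·A⁻²·K⁻¹.
The exponent of kg is 3.

3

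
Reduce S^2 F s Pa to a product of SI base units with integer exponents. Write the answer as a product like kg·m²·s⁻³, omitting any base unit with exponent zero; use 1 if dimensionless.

kg⁻²·m⁻⁷·s⁹·A⁶

S = 1/Ω (conductance is reciprocal resistance),
    = kg⁻¹·m⁻²·s³·A².
So S² = kg⁻²·m⁻⁴·s⁶·A⁴.
F = C/V (capacitance = charge per voltage),
    = A·s/(kg·m²·s⁻³·A⁻¹) (substituting C and V),
    = kg⁻¹·m⁻²·s⁴·A².
Pa = N/m² (pressure = force per area),
    = kg·m⁻¹·s⁻².
Combining: S²·F·s·Pa = (kg⁻²·m⁻⁴·s⁶·A⁴) · (kg⁻¹·m⁻²·s⁴·A²) · s · (kg·m⁻¹·s⁻²) = kg⁻²·m⁻⁷·s⁹·A⁶.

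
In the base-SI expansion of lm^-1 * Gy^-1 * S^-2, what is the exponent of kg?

2

lm = cd·sr = cd (luminous flux; sr is dimensionless).
So lm⁻¹ = cd⁻¹.
Gy = J/kg (absorbed dose = energy per mass),
    = m²·s⁻².
So Gy⁻¹ = m⁻²·s².
S = 1/Ω (conductance is reciprocal resistance),
    = kg⁻¹·m⁻²·s³·A².
So S⁻² = kg²·m⁴·s⁻⁶·A⁻⁴.
Combining: lm⁻¹·Gy⁻¹·S⁻² = cd⁻¹ · (m⁻²·s²) · (kg²·m⁴·s⁻⁶·A⁻⁴) = kg²·m²·s⁻⁴·A⁻⁴·cd⁻¹.
The exponent of kg is 2.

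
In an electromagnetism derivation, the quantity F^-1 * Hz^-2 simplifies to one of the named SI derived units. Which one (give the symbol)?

H

F = C/V (capacitance = charge per voltage),
    = A·s/(kg·m²·s⁻³·A⁻¹) (substituting C and V),
    = kg⁻¹·m⁻²·s⁴·A².
So F⁻¹ = kg·m²·s⁻⁴·A⁻².
Hz = 1/s = s⁻¹ (frequency is cycles per second).
So Hz⁻² = s².
Combining: F⁻¹·Hz⁻² = (kg·m²·s⁻⁴·A⁻²) · s² = kg·m²·s⁻²·A⁻².
kg·m²·s⁻²·A⁻² is the base-SI form of the henry.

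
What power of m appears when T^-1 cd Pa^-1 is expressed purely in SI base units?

1

T = Wb/m² (flux density = flux per area),
    = kg·s⁻²·A⁻¹.
So T⁻¹ = kg⁻¹·s²·A.
Pa = N/m² (pressure = force per area),
    = kg·m⁻¹·s⁻².
So Pa⁻¹ = kg⁻¹·m·s².
Combining: T⁻¹·cd·Pa⁻¹ = (kg⁻¹·s²·A) · cd · (kg⁻¹·m·s²) = kg⁻²·m·s⁴·A·cd.
The exponent of m is 1.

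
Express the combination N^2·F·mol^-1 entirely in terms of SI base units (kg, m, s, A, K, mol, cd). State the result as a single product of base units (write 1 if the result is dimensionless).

N = kg·m/s² = kg·m·s⁻² (force = mass × acceleration).
So N² = kg²·m²·s⁻⁴.
F = C/V (capacitance = charge per voltage),
    = A·s/(kg·m²·s⁻³·A⁻¹) (substituting C and V),
    = kg⁻¹·m⁻²·s⁴·A².
Combining: N²·F·mol⁻¹ = (kg²·m²·s⁻⁴) · (kg⁻¹·m⁻²·s⁴·A²) · mol⁻¹ = kg·A²·mol⁻¹.

kg·A²·mol⁻¹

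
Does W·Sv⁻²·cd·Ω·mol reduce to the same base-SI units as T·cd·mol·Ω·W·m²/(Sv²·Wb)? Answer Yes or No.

Left side:
  W = J/s (power = energy per time),
      = kg·m²·s⁻³.
  Sv = J/kg (equivalent dose = energy per mass),
      = m²·s⁻².
  So Sv⁻² = m⁻⁴·s⁴.
  Ω = V/A (resistance = voltage per current),
      = kg·m²·s⁻³·A⁻².
  Combining: W·Sv⁻²·cd·Ω·mol = (kg·m²·s⁻³) · (m⁻⁴·s⁴) · cd · (kg·m²·s⁻³·A⁻²) · mol = kg²·s⁻²·A⁻²·mol·cd.
Right side:
  T = Wb/m² (flux density = flux per area),
      = kg·s⁻²·A⁻¹.
  Sv = J/kg (equivalent dose = energy per mass),
      = m²·s⁻².
  So Sv⁻² = m⁻⁴·s⁴.
  Ω = V/A (resistance = voltage per current),
      = kg·m²·s⁻³·A⁻².
  Wb = V·s (flux: a volt is a weber per second),
      = kg·m²·s⁻²·A⁻¹.
  So Wb⁻¹ = kg⁻¹·m⁻²·s²·A.
  W = J/s (power = energy per time),
      = kg·m²·s⁻³.
  Combining: T·cd·Sv⁻²·mol·Ω·Wb⁻¹·W·m² = (kg·s⁻²·A⁻¹) · cd · (m⁻⁴·s⁴) · mol · (kg·m²·s⁻³·A⁻²) · (kg⁻¹·m⁻²·s²·A) · (kg·m²·s⁻³) · m² = kg²·s⁻²·A⁻²·mol·cd.
Both reduce to kg²·s⁻²·A⁻²·mol·cd.

Yes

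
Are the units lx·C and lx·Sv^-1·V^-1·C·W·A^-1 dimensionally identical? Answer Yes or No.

Left side:
  lx = lm/m² (illuminance = luminous flux per area),
      = m⁻²·cd.
  C = A·s = s·A (charge = current × time).
  Combining: lx·C = (m⁻²·cd) · (s·A) = m⁻²·s·A·cd.
Right side:
  lx = lm/m² (illuminance = luminous flux per area),
      = m⁻²·cd.
  Sv = J/kg (equivalent dose = energy per mass),
      = m²·s⁻².
  So Sv⁻¹ = m⁻²·s².
  V = W/A (potential = power per current),
      = kg·m²·s⁻³·A⁻¹.
  So V⁻¹ = kg⁻¹·m⁻²·s³·A.
  C = A·s = s·A (charge = current × time).
  W = J/s (power = energy per time),
      = kg·m²·s⁻³.
  Combining: lx·Sv⁻¹·V⁻¹·C·W·A⁻¹ = (m⁻²·cd) · (m⁻²·s²) · (kg⁻¹·m⁻²·s³·A) · (s·A) · (kg·m²·s⁻³) · A⁻¹ = m⁻⁴·s³·A·cd.
Left is m⁻²·s·A·cd; right is m⁻⁴·s³·A·cd — different.

No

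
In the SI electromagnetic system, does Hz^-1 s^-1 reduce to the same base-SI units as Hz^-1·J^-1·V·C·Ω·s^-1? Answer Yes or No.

No

Left side:
  Hz = 1/s = s⁻¹ (frequency is cycles per second).
  So Hz⁻¹ = s.
  Combining: Hz⁻¹·s⁻¹ = s · s⁻¹ = 1.
Right side:
  Hz = s⁻¹.
  So Hz⁻¹ = s.
  J = kg·m²·s⁻².
  So J⁻¹ = kg⁻¹·m⁻²·s².
  V = kg·m²·s⁻³·A⁻¹.
  C = s·A.
  Ω = kg·m²·s⁻³·A⁻².
  Combining: Hz⁻¹·J⁻¹·V·C·Ω·s⁻¹ = s · (kg⁻¹·m⁻²·s²) · (kg·m²·s⁻³·A⁻¹) · (s·A) · (kg·m²·s⁻³·A⁻²) · s⁻¹ = kg·m²·s⁻³·A⁻².
Left is 1; right is kg·m²·s⁻³·A⁻² — different.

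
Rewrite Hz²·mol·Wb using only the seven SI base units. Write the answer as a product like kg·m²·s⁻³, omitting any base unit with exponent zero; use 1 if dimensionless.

kg·m²·s⁻⁴·A⁻¹·mol

Hz = 1/s = s⁻¹ (frequency is cycles per second).
So Hz² = s⁻².
Wb = V·s (flux: a volt is a weber per second),
    = kg·m²·s⁻²·A⁻¹.
Combining: Hz²·mol·Wb = s⁻² · mol · (kg·m²·s⁻²·A⁻¹) = kg·m²·s⁻⁴·A⁻¹·mol.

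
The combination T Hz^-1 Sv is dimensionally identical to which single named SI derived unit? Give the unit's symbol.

T = Wb/m² (flux density = flux per area),
    = kg·s⁻²·A⁻¹.
Hz = 1/s = s⁻¹ (frequency is cycles per second).
So Hz⁻¹ = s.
Sv = J/kg (equivalent dose = energy per mass),
    = m²·s⁻².
Combining: T·Hz⁻¹·Sv = (kg·s⁻²·A⁻¹) · s · (m²·s⁻²) = kg·m²·s⁻³·A⁻¹.
kg·m²·s⁻³·A⁻¹ is the base-SI form of the volt.

V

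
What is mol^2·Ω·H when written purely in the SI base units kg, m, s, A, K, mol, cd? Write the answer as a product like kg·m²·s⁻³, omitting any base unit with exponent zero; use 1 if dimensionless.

Ω = V/A (resistance = voltage per current),
    = kg·m²·s⁻³·A⁻².
H = Wb/A (inductance = flux per current),
    = kg·m²·s⁻²·A⁻².
Combining: mol²·Ω·H = mol² · (kg·m²·s⁻³·A⁻²) · (kg·m²·s⁻²·A⁻²) = kg²·m⁴·s⁻⁵·A⁻⁴·mol².

kg²·m⁴·s⁻⁵·A⁻⁴·mol²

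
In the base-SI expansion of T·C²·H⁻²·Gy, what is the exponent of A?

5

T = Wb/m² (flux density = flux per area),
    = kg·s⁻²·A⁻¹.
C = A·s = s·A (charge = current × time).
So C² = s²·A².
H = Wb/A (inductance = flux per current),
    = kg·m²·s⁻²·A⁻².
So H⁻² = kg⁻²·m⁻⁴·s⁴·A⁴.
Gy = J/kg (absorbed dose = energy per mass),
    = m²·s⁻².
Combining: T·C²·H⁻²·Gy = (kg·s⁻²·A⁻¹) · (s²·A²) · (kg⁻²·m⁻⁴·s⁴·A⁴) · (m²·s⁻²) = kg⁻¹·m⁻²·s²·A⁵.
The exponent of A is 5.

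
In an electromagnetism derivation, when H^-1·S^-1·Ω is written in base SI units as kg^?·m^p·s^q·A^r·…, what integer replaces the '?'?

H = Wb/A (inductance = flux per current),
    = kg·m²·s⁻²·A⁻².
So H⁻¹ = kg⁻¹·m⁻²·s²·A².
S = 1/Ω (conductance is reciprocal resistance),
    = kg⁻¹·m⁻²·s³·A².
So S⁻¹ = kg·m²·s⁻³·A⁻².
Ω = V/A (resistance = voltage per current),
    = kg·m²·s⁻³·A⁻².
Combining: H⁻¹·S⁻¹·Ω = (kg⁻¹·m⁻²·s²·A²) · (kg·m²·s⁻³·A⁻²) · (kg·m²·s⁻³·A⁻²) = kg·m²·s⁻⁴·A⁻².
The exponent of kg is 1.

1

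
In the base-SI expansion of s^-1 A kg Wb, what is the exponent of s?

Wb = V·s (flux: a volt is a weber per second),
    = kg·m²·s⁻²·A⁻¹.
Combining: s⁻¹·A·kg·Wb = s⁻¹ · A · kg · (kg·m²·s⁻²·A⁻¹) = kg²·m²·s⁻³.
The exponent of s is -3.

-3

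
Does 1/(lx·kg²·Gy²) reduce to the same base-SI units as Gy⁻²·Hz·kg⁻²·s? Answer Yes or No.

Left side:
  lx = lm/m² (illuminance = luminous flux per area),
      = m⁻²·cd.
  So lx⁻¹ = m²·cd⁻¹.
  Gy = J/kg (absorbed dose = energy per mass),
      = m²·s⁻².
  So Gy⁻² = m⁻⁴·s⁴.
  Combining: lx⁻¹·kg⁻²·Gy⁻² = (m²·cd⁻¹) · kg⁻² · (m⁻⁴·s⁴) = kg⁻²·m⁻²·s⁴·cd⁻¹.
Right side:
  Gy = m²·s⁻².
  So Gy⁻² = m⁻⁴·s⁴.
  Hz = s⁻¹.
  Combining: Gy⁻²·Hz·kg⁻²·s = (m⁻⁴·s⁴) · s⁻¹ · kg⁻² · s = kg⁻²·m⁻⁴·s⁴.
Left is kg⁻²·m⁻²·s⁴·cd⁻¹; right is kg⁻²·m⁻⁴·s⁴ — different.

No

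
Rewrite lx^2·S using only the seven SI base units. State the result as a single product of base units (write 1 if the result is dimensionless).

kg⁻¹·m⁻⁶·s³·A²·cd²

lx = m⁻²·cd.
So lx² = m⁻⁴·cd².
S = kg⁻¹·m⁻²·s³·A².
Combining: lx²·S = (m⁻⁴·cd²) · (kg⁻¹·m⁻²·s³·A²) = kg⁻¹·m⁻⁶·s³·A²·cd².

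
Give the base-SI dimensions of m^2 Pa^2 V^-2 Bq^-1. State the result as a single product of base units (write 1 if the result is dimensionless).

m⁻⁴·s³·A²

Pa = N/m² (pressure = force per area),
    = kg·m⁻¹·s⁻².
So Pa² = kg²·m⁻²·s⁻⁴.
V = W/A (potential = power per current),
    = kg·m²·s⁻³·A⁻¹.
So V⁻² = kg⁻²·m⁻⁴·s⁶·A².
Bq = 1/s = s⁻¹ (activity is decays per second).
So Bq⁻¹ = s.
Combining: m²·Pa²·V⁻²·Bq⁻¹ = m² · (kg²·m⁻²·s⁻⁴) · (kg⁻²·m⁻⁴·s⁶·A²) · s = m⁻⁴·s³·A².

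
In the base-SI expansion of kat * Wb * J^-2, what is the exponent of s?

1

kat = mol/s = s⁻¹·mol (catalytic activity).
Wb = V·s (flux: a volt is a weber per second),
    = kg·m²·s⁻²·A⁻¹.
J = N·m (work = force × distance),
    = kg·m²·s⁻².
So J⁻² = kg⁻²·m⁻⁴·s⁴.
Combining: kat·Wb·J⁻² = (s⁻¹·mol) · (kg·m²·s⁻²·A⁻¹) · (kg⁻²·m⁻⁴·s⁴) = kg⁻¹·m⁻²·s·A⁻¹·mol.
The exponent of s is 1.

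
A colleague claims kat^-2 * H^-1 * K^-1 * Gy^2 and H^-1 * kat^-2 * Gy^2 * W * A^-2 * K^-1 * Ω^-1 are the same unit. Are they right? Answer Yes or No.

Left side:
  kat = mol/s = s⁻¹·mol (catalytic activity).
  So kat⁻² = s²·mol⁻².
  H = Wb/A (inductance = flux per current),
      = kg·m²·s⁻²·A⁻².
  So H⁻¹ = kg⁻¹·m⁻²·s²·A².
  Gy = J/kg (absorbed dose = energy per mass),
      = m²·s⁻².
  So Gy² = m⁴·s⁻⁴.
  Combining: kat⁻²·H⁻¹·K⁻¹·Gy² = (s²·mol⁻²) · (kg⁻¹·m⁻²·s²·A²) · K⁻¹ · (m⁴·s⁻⁴) = kg⁻¹·m²·A²·K⁻¹·mol⁻².
Right side:
  H = Wb/A (inductance = flux per current),
      = kg·m²·s⁻²·A⁻².
  So H⁻¹ = kg⁻¹·m⁻²·s²·A².
  kat = mol/s = s⁻¹·mol (catalytic activity).
  So kat⁻² = s²·mol⁻².
  Gy = J/kg (absorbed dose = energy per mass),
      = m²·s⁻².
  So Gy² = m⁴·s⁻⁴.
  W = J/s (power = energy per time),
      = kg·m²·s⁻³.
  Ω = V/A (resistance = voltage per current),
      = kg·m²·s⁻³·A⁻².
  So Ω⁻¹ = kg⁻¹·m⁻²·s³·A².
  Combining: H⁻¹·kat⁻²·Gy²·W·A⁻²·K⁻¹·Ω⁻¹ = (kg⁻¹·m⁻²·s²·A²) · (s²·mol⁻²) · (m⁴·s⁻⁴) · (kg·m²·s⁻³) · A⁻² · K⁻¹ · (kg⁻¹·m⁻²·s³·A²) = kg⁻¹·m²·A²·K⁻¹·mol⁻².
Both reduce to kg⁻¹·m²·A²·K⁻¹·mol⁻².

Yes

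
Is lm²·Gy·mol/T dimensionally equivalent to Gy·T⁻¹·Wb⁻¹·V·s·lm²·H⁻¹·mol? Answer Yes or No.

Left side:
  lm = cd·sr = cd (luminous flux; sr is dimensionless).
  So lm² = cd².
  Gy = J/kg (absorbed dose = energy per mass),
      = m²·s⁻².
  T = Wb/m² (flux density = flux per area),
      = kg·s⁻²·A⁻¹.
  So T⁻¹ = kg⁻¹·s²·A.
  Combining: lm²·Gy·T⁻¹·mol = cd² · (m²·s⁻²) · (kg⁻¹·s²·A) · mol = kg⁻¹·m²·A·mol·cd².
Right side:
  Gy = J/kg (absorbed dose = energy per mass),
      = m²·s⁻².
  T = Wb/m² (flux density = flux per area),
      = kg·s⁻²·A⁻¹.
  So T⁻¹ = kg⁻¹·s²·A.
  Wb = V·s (flux: a volt is a weber per second),
      = kg·m²·s⁻²·A⁻¹.
  So Wb⁻¹ = kg⁻¹·m⁻²·s²·A.
  V = W/A (potential = power per current),
      = kg·m²·s⁻³·A⁻¹.
  lm = cd·sr = cd (luminous flux; sr is dimensionless).
  So lm² = cd².
  H = Wb/A (inductance = flux per current),
      = kg·m²·s⁻²·A⁻².
  So H⁻¹ = kg⁻¹·m⁻²·s²·A².
  Combining: Gy·T⁻¹·Wb⁻¹·V·s·lm²·H⁻¹·mol = (m²·s⁻²) · (kg⁻¹·s²·A) · (kg⁻¹·m⁻²·s²·A) · (kg·m²·s⁻³·A⁻¹) · s · cd² · (kg⁻¹·m⁻²·s²·A²) · mol = kg⁻²·s²·A³·mol·cd².
Left is kg⁻¹·m²·A·mol·cd²; right is kg⁻²·s²·A³·mol·cd² — different.

No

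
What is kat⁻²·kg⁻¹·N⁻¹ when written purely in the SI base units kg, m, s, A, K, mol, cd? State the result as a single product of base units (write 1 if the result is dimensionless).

kg⁻²·m⁻¹·s⁴·mol⁻²

kat = mol/s = s⁻¹·mol (catalytic activity).
So kat⁻² = s²·mol⁻².
N = kg·m/s² = kg·m·s⁻² (force = mass × acceleration).
So N⁻¹ = kg⁻¹·m⁻¹·s².
Combining: kat⁻²·kg⁻¹·N⁻¹ = (s²·mol⁻²) · kg⁻¹ · (kg⁻¹·m⁻¹·s²) = kg⁻²·m⁻¹·s⁴·mol⁻².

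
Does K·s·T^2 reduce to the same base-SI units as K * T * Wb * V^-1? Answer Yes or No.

No

Left side:
  T = Wb/m² (flux density = flux per area),
      = kg·s⁻²·A⁻¹.
  So T² = kg²·s⁻⁴·A⁻².
  Combining: K·s·T² = K · s · (kg²·s⁻⁴·A⁻²) = kg²·s⁻³·A⁻²·K.
Right side:
  T = Wb/m² (flux density = flux per area),
      = kg·s⁻²·A⁻¹.
  Wb = V·s (flux: a volt is a weber per second),
      = kg·m²·s⁻²·A⁻¹.
  V = W/A (potential = power per current),
      = kg·m²·s⁻³·A⁻¹.
  So V⁻¹ = kg⁻¹·m⁻²·s³·A.
  Combining: K·T·Wb·V⁻¹ = K · (kg·s⁻²·A⁻¹) · (kg·m²·s⁻²·A⁻¹) · (kg⁻¹·m⁻²·s³·A) = kg·s⁻¹·A⁻¹·K.
Left is kg²·s⁻³·A⁻²·K; right is kg·s⁻¹·A⁻¹·K — different.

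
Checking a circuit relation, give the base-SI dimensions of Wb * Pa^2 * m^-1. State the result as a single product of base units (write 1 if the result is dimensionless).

kg³·m⁻¹·s⁻⁶·A⁻¹

Wb = kg·m²·s⁻²·A⁻¹.
Pa = kg·m⁻¹·s⁻².
So Pa² = kg²·m⁻²·s⁻⁴.
Combining: Wb·Pa²·m⁻¹ = (kg·m²·s⁻²·A⁻¹) · (kg²·m⁻²·s⁻⁴) · m⁻¹ = kg³·m⁻¹·s⁻⁶·A⁻¹.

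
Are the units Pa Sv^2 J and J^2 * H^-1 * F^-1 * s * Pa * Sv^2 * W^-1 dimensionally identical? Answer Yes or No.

Left side:
  Pa = N/m² (pressure = force per area),
      = kg·m⁻¹·s⁻².
  Sv = J/kg (equivalent dose = energy per mass),
      = m²·s⁻².
  So Sv² = m⁴·s⁻⁴.
  J = N·m (work = force × distance),
      = kg·m²·s⁻².
  Combining: Pa·Sv²·J = (kg·m⁻¹·s⁻²) · (m⁴·s⁻⁴) · (kg·m²·s⁻²) = kg²·m⁵·s⁻⁸.
Right side:
  J = kg·m²·s⁻².
  So J² = kg²·m⁴·s⁻⁴.
  H = kg·m²·s⁻²·A⁻².
  So H⁻¹ = kg⁻¹·m⁻²·s²·A².
  F = kg⁻¹·m⁻²·s⁴·A².
  So F⁻¹ = kg·m²·s⁻⁴·A⁻².
  Pa = kg·m⁻¹·s⁻².
  Sv = m²·s⁻².
  So Sv² = m⁴·s⁻⁴.
  W = kg·m²·s⁻³.
  So W⁻¹ = kg⁻¹·m⁻²·s³.
  Combining: J²·H⁻¹·F⁻¹·s·Pa·Sv²·W⁻¹ = (kg²·m⁴·s⁻⁴) · (kg⁻¹·m⁻²·s²·A²) · (kg·m²·s⁻⁴·A⁻²) · s · (kg·m⁻¹·s⁻²) · (m⁴·s⁻⁴) · (kg⁻¹·m⁻²·s³) = kg²·m⁵·s⁻⁸.
Both reduce to kg²·m⁵·s⁻⁸.

Yes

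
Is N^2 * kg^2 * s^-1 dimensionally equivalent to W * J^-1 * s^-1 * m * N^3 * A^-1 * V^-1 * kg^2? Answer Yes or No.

Yes

Left side:
  N = kg·m/s² = kg·m·s⁻² (force = mass × acceleration).
  So N² = kg²·m²·s⁻⁴.
  Combining: N²·kg²·s⁻¹ = (kg²·m²·s⁻⁴) · kg² · s⁻¹ = kg⁴·m²·s⁻⁵.
Right side:
  W = J/s (power = energy per time),
      = kg·m²·s⁻³.
  J = N·m (work = force × distance),
      = kg·m²·s⁻².
  So J⁻¹ = kg⁻¹·m⁻²·s².
  N = kg·m/s² = kg·m·s⁻² (force = mass × acceleration).
  So N³ = kg³·m³·s⁻⁶.
  V = W/A (potential = power per current),
      = kg·m²·s⁻³·A⁻¹.
  So V⁻¹ = kg⁻¹·m⁻²·s³·A.
  Combining: W·J⁻¹·s⁻¹·m·N³·A⁻¹·V⁻¹·kg² = (kg·m²·s⁻³) · (kg⁻¹·m⁻²·s²) · s⁻¹ · m · (kg³·m³·s⁻⁶) · A⁻¹ · (kg⁻¹·m⁻²·s³·A) · kg² = kg⁴·m²·s⁻⁵.
Both reduce to kg⁴·m²·s⁻⁵.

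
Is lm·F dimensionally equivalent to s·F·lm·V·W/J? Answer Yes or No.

No

Left side:
  lm = cd.
  F = kg⁻¹·m⁻²·s⁴·A².
  Combining: lm·F = cd · (kg⁻¹·m⁻²·s⁴·A²) = kg⁻¹·m⁻²·s⁴·A²·cd.
Right side:
  J = N·m (work = force × distance),
      = kg·m²·s⁻².
  So J⁻¹ = kg⁻¹·m⁻²·s².
  F = C/V (capacitance = charge per voltage),
      = A·s/(kg·m²·s⁻³·A⁻¹) (substituting C and V),
      = kg⁻¹·m⁻²·s⁴·A².
  lm = cd·sr = cd (luminous flux; sr is dimensionless).
  V = W/A (potential = power per current),
      = kg·m²·s⁻³·A⁻¹.
  W = J/s (power = energy per time),
      = kg·m²·s⁻³.
  Combining: J⁻¹·s·F·lm·V·W = (kg⁻¹·m⁻²·s²) · s · (kg⁻¹·m⁻²·s⁴·A²) · cd · (kg·m²·s⁻³·A⁻¹) · (kg·m²·s⁻³) = s·A·cd.
Left is kg⁻¹·m⁻²·s⁴·A²·cd; right is s·A·cd — different.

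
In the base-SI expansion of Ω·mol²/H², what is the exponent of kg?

Ω = kg·m²·s⁻³·A⁻².
H = kg·m²·s⁻²·A⁻².
So H⁻² = kg⁻²·m⁻⁴·s⁴·A⁴.
Combining: Ω·mol²·H⁻² = (kg·m²·s⁻³·A⁻²) · mol² · (kg⁻²·m⁻⁴·s⁴·A⁴) = kg⁻¹·m⁻²·s·A²·mol².
The exponent of kg is -1.

-1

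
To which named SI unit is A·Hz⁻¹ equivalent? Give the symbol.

Hz = 1/s = s⁻¹ (frequency is cycles per second).
So Hz⁻¹ = s.
Combining: A·Hz⁻¹ = A · s = s·A.
s·A is the base-SI form of the coulomb.

C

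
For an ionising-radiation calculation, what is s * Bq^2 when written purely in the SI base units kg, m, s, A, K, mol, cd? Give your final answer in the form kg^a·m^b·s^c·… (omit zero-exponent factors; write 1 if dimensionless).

Bq = 1/s = s⁻¹ (activity is decays per second).
So Bq² = s⁻².
Combining: s·Bq² = s · s⁻² = s⁻¹.

s⁻¹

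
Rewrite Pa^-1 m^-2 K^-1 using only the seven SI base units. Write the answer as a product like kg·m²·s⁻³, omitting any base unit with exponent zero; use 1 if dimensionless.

kg⁻¹·m⁻¹·s²·K⁻¹

Pa = kg·m⁻¹·s⁻².
So Pa⁻¹ = kg⁻¹·m·s².
Combining: Pa⁻¹·m⁻²·K⁻¹ = (kg⁻¹·m·s²) · m⁻² · K⁻¹ = kg⁻¹·m⁻¹·s²·K⁻¹.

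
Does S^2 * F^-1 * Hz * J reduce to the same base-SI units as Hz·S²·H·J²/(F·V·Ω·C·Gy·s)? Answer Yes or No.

Left side:
  S = 1/Ω (conductance is reciprocal resistance),
      = kg⁻¹·m⁻²·s³·A².
  So S² = kg⁻²·m⁻⁴·s⁶·A⁴.
  F = C/V (capacitance = charge per voltage),
      = A·s/(kg·m²·s⁻³·A⁻¹) (substituting C and V),
      = kg⁻¹·m⁻²·s⁴·A².
  So F⁻¹ = kg·m²·s⁻⁴·A⁻².
  Hz = 1/s = s⁻¹ (frequency is cycles per second).
  J = N·m (work = force × distance),
      = kg·m²·s⁻².
  Combining: S²·F⁻¹·Hz·J = (kg⁻²·m⁻⁴·s⁶·A⁴) · (kg·m²·s⁻⁴·A⁻²) · s⁻¹ · (kg·m²·s⁻²) = s⁻¹·A².
Right side:
  Hz = s⁻¹.
  S = kg⁻¹·m⁻²·s³·A².
  So S² = kg⁻²·m⁻⁴·s⁶·A⁴.
  F = kg⁻¹·m⁻²·s⁴·A².
  So F⁻¹ = kg·m²·s⁻⁴·A⁻².
  V = kg·m²·s⁻³·A⁻¹.
  So V⁻¹ = kg⁻¹·m⁻²·s³·A.
  H = kg·m²·s⁻²·A⁻².
  Ω = kg·m²·s⁻³·A⁻².
  So Ω⁻¹ = kg⁻¹·m⁻²·s³·A².
  J = kg·m²·s⁻².
  So J² = kg²·m⁴·s⁻⁴.
  C = s·A.
  So C⁻¹ = s⁻¹·A⁻¹.
  Gy = m²·s⁻².
  So Gy⁻¹ = m⁻²·s².
  Combining: Hz·S²·F⁻¹·V⁻¹·H·Ω⁻¹·J²·C⁻¹·Gy⁻¹·s⁻¹ = s⁻¹ · (kg⁻²·m⁻⁴·s⁶·A⁴) · (kg·m²·s⁻⁴·A⁻²) · (kg⁻¹·m⁻²·s³·A) · (kg·m²·s⁻²·A⁻²) · (kg⁻¹·m⁻²·s³·A²) · (kg²·m⁴·s⁻⁴) · (s⁻¹·A⁻¹) · (m⁻²·s²) · s⁻¹ = m⁻²·s·A².
Left is s⁻¹·A²; right is m⁻²·s·A² — different.

No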